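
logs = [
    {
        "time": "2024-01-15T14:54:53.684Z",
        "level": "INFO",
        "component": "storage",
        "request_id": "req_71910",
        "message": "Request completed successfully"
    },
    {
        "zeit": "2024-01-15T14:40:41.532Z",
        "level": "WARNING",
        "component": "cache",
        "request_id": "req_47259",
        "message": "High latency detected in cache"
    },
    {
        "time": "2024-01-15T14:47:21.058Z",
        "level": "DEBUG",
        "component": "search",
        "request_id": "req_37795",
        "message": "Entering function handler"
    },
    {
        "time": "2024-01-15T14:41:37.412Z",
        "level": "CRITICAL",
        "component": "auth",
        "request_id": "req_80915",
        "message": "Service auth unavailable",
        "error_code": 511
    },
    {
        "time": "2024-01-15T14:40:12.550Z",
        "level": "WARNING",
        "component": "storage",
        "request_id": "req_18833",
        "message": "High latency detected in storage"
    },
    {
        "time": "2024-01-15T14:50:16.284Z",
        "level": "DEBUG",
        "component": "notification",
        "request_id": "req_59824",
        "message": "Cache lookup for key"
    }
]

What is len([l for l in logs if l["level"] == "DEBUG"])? 2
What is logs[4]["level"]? "WARNING"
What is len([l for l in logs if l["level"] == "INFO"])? 1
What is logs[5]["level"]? "DEBUG"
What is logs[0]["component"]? "storage"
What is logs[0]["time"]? "2024-01-15T14:54:53.684Z"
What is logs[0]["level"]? "INFO"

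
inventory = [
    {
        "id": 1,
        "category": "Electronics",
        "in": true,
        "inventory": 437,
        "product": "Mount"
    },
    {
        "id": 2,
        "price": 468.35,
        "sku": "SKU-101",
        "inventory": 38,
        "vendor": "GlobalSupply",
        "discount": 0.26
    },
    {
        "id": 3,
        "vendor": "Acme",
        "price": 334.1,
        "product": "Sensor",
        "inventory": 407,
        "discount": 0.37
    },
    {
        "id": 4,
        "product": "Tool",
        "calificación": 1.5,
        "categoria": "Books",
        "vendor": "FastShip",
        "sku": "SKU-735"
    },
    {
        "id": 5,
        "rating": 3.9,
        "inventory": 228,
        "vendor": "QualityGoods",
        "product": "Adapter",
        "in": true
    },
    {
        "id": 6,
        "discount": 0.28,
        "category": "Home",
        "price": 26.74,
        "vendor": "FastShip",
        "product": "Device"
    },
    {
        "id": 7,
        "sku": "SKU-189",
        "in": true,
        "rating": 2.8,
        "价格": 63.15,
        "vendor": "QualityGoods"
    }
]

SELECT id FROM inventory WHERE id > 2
[3, 4, 5, 6, 7]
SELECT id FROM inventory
[1, 2, 3, 4, 5, 6, 7]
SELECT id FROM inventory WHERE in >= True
[1, 5, 7]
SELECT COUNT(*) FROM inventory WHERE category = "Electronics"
1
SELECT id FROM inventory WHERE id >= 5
[5, 6, 7]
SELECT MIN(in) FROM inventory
True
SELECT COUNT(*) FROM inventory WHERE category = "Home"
1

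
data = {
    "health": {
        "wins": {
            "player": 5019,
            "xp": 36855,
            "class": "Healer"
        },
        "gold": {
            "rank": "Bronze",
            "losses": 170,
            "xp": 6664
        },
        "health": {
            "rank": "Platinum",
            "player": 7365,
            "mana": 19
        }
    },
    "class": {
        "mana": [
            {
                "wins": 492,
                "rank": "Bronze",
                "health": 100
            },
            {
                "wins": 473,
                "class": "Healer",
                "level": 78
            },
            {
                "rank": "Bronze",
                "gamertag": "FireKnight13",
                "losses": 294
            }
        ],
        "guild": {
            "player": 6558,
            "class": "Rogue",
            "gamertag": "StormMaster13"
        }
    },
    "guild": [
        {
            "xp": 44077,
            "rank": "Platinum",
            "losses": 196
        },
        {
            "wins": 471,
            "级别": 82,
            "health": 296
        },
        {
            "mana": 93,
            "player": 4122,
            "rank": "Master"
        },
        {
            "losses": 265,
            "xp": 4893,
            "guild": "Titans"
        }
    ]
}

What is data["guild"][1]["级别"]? 82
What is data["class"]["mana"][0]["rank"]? "Bronze"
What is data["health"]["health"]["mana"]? 19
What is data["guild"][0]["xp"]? 44077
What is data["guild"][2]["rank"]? "Master"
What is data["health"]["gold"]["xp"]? 6664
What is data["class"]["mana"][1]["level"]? 78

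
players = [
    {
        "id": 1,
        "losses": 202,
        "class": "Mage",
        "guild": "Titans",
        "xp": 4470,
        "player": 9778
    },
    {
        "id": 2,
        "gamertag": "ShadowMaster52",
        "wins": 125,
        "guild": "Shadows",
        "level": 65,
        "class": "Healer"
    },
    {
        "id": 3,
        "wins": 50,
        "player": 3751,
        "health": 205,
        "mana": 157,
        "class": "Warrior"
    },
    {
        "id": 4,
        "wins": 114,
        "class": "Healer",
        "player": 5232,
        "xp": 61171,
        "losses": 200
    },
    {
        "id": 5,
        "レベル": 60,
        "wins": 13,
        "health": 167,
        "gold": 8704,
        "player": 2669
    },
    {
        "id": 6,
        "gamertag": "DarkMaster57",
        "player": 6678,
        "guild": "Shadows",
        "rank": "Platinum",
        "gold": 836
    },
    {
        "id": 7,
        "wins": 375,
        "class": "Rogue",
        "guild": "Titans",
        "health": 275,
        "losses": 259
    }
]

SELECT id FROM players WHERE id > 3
[4, 5, 6, 7]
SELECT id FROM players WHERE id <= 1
[1]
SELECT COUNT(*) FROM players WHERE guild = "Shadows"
2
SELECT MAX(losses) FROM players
259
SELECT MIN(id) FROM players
1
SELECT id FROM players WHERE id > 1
[2, 3, 4, 5, 6, 7]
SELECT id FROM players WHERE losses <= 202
[1, 4]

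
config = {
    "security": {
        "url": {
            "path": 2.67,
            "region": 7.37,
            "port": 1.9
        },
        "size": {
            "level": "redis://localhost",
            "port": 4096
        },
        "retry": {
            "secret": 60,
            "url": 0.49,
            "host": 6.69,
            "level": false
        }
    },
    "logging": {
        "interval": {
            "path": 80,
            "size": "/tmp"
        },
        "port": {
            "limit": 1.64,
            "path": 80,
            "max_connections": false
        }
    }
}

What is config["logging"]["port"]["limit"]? 1.64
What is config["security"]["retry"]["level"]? False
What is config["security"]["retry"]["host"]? 6.69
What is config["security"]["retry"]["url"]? 0.49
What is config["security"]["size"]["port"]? 4096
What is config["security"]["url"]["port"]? 1.9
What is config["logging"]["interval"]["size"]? "/tmp"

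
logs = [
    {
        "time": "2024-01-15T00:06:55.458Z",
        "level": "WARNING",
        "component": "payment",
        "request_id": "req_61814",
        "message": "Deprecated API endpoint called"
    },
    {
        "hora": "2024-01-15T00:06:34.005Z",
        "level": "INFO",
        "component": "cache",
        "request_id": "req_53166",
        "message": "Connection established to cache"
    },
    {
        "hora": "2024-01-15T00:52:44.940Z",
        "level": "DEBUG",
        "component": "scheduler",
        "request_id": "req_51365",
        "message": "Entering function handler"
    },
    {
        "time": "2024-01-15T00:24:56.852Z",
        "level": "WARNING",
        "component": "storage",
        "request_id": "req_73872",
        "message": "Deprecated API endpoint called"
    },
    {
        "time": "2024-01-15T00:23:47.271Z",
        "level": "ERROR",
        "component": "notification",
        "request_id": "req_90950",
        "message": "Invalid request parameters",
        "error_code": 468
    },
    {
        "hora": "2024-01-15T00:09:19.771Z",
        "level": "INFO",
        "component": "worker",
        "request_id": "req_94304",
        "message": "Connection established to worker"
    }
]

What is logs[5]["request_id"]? "req_94304"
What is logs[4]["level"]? "ERROR"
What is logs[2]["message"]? "Entering function handler"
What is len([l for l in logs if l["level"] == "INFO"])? 2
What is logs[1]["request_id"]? "req_53166"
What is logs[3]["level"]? "WARNING"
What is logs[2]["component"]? "scheduler"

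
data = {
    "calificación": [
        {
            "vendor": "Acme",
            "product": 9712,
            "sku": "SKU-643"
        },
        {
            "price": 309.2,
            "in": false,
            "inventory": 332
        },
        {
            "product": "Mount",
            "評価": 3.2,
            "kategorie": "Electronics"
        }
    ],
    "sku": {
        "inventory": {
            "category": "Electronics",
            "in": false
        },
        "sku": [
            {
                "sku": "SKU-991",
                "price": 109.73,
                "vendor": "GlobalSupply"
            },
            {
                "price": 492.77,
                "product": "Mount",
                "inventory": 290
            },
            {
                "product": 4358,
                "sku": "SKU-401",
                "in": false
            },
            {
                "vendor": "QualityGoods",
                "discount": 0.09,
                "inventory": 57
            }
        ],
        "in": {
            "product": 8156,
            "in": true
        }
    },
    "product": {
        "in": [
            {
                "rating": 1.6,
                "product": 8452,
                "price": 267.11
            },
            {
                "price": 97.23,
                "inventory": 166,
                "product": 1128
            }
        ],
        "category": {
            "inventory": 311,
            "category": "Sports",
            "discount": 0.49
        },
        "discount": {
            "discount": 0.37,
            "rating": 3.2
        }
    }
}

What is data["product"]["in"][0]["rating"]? 1.6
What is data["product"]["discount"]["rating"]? 3.2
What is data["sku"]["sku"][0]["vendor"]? "GlobalSupply"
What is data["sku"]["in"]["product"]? 8156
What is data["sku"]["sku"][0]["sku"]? "SKU-991"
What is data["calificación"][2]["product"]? "Mount"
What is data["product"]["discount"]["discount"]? 0.37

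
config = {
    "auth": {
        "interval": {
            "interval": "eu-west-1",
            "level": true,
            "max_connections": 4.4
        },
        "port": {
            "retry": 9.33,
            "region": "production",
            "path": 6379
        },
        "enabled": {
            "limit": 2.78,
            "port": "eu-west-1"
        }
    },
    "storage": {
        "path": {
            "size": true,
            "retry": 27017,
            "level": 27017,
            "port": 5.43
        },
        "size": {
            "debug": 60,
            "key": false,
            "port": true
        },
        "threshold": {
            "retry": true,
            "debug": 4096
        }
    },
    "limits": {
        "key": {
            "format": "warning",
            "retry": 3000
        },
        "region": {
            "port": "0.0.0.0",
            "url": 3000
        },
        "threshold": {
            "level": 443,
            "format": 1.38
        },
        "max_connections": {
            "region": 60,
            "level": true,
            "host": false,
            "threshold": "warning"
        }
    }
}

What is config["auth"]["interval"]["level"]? True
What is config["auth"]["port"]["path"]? 6379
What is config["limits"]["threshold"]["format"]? 1.38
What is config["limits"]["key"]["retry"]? 3000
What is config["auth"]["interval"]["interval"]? "eu-west-1"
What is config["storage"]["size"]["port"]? True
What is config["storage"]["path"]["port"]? 5.43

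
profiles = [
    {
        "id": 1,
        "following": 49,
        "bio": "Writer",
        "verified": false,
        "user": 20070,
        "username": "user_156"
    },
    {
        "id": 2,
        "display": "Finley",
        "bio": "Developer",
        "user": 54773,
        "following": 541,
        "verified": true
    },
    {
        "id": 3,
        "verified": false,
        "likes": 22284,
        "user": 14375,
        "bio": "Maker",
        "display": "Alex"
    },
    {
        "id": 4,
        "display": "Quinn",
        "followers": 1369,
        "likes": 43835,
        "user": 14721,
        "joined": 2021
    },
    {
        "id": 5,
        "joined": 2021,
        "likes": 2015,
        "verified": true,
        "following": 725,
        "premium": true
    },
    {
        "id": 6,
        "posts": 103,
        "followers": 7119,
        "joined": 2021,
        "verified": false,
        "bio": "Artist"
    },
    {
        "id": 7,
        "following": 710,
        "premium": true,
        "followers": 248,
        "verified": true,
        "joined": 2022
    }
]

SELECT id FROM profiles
[1, 2, 3, 4, 5, 6, 7]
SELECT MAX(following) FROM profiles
725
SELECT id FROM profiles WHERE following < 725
[1, 2, 7]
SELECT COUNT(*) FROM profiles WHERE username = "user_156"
1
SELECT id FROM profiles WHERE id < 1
[]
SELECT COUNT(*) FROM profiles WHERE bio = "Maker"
1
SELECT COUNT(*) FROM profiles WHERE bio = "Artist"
1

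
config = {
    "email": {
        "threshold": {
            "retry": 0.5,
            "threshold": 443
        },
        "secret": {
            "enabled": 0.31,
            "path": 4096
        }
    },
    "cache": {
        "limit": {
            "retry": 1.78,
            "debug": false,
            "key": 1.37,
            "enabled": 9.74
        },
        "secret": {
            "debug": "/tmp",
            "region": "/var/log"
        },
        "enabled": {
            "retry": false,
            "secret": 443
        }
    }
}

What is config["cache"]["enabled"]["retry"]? False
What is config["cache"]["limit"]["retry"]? 1.78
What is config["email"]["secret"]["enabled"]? 0.31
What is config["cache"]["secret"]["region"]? "/var/log"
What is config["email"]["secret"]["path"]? 4096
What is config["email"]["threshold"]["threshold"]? 443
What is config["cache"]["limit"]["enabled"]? 9.74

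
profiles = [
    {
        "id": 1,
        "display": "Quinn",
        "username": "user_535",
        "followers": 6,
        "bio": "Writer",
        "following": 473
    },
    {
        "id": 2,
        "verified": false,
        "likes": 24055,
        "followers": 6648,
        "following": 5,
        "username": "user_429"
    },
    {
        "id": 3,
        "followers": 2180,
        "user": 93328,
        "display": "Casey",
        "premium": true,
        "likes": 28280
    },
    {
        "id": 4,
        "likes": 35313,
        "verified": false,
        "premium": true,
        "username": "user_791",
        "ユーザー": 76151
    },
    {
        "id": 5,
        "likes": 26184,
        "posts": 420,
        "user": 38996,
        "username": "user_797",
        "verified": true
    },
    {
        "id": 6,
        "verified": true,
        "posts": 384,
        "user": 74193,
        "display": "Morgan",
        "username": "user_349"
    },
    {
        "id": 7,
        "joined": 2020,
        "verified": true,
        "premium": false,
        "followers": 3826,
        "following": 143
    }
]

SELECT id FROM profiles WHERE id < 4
[1, 2, 3]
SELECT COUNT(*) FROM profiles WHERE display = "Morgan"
1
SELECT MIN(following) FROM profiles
5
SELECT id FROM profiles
[1, 2, 3, 4, 5, 6, 7]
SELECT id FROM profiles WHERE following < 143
[2]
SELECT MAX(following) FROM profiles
473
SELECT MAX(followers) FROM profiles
6648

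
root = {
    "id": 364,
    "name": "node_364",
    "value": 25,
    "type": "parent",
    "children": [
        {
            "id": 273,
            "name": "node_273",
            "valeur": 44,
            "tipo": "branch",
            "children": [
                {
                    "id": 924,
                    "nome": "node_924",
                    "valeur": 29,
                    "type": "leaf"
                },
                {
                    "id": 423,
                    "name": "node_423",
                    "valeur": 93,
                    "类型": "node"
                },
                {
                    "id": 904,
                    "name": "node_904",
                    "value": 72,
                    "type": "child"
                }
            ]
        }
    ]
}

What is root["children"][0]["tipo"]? "branch"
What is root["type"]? "parent"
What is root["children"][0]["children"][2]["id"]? 904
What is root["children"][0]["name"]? "node_273"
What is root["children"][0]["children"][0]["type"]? "leaf"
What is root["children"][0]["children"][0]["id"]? 924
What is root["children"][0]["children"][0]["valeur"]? 29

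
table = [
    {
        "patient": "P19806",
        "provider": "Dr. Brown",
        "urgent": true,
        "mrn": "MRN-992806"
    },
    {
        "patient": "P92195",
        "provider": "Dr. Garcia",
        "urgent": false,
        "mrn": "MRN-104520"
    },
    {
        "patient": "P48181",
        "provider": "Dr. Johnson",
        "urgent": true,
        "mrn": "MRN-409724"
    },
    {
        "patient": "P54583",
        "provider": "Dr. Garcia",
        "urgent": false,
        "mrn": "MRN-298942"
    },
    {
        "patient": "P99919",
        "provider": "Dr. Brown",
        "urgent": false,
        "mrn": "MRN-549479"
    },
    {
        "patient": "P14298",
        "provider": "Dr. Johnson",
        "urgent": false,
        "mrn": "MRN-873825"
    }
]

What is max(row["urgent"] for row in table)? True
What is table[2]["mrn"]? "MRN-409724"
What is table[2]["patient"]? "P48181"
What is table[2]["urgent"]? True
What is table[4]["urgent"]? False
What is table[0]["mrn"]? "MRN-992806"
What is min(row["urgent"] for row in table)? False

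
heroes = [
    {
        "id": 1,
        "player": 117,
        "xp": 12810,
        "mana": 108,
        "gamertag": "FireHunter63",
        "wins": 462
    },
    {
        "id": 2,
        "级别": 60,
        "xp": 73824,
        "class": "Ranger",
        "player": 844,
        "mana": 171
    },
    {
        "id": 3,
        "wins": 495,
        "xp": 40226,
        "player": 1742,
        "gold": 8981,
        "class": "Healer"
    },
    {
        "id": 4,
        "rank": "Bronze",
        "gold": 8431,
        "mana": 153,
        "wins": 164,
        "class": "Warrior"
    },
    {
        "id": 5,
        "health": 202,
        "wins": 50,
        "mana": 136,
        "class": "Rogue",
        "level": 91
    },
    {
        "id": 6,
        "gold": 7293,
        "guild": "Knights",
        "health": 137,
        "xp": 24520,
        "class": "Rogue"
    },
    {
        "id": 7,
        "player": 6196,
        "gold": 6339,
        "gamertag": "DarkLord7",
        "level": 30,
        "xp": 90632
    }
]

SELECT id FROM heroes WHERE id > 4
[5, 6, 7]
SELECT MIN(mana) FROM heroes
108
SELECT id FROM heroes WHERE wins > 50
[1, 3, 4]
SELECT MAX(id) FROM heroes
7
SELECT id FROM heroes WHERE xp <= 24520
[1, 6]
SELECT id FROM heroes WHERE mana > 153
[2]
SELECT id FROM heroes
[1, 2, 3, 4, 5, 6, 7]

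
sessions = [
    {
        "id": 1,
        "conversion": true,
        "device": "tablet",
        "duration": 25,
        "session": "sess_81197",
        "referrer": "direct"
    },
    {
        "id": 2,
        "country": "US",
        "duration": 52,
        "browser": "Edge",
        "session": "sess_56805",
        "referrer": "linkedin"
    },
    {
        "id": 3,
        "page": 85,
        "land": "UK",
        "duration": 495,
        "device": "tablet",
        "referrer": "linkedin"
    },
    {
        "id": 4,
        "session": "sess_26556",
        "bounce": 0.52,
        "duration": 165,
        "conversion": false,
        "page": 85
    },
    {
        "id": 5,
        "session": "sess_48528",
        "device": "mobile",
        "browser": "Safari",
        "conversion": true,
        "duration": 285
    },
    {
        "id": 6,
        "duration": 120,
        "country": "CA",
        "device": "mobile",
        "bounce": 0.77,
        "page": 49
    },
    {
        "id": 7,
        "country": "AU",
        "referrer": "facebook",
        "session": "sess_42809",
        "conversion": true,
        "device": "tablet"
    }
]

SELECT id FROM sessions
[1, 2, 3, 4, 5, 6, 7]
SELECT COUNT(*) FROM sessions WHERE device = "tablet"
3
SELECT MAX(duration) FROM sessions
495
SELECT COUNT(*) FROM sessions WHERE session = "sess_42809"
1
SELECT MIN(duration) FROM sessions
25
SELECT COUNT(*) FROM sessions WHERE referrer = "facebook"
1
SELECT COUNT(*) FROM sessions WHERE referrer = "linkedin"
2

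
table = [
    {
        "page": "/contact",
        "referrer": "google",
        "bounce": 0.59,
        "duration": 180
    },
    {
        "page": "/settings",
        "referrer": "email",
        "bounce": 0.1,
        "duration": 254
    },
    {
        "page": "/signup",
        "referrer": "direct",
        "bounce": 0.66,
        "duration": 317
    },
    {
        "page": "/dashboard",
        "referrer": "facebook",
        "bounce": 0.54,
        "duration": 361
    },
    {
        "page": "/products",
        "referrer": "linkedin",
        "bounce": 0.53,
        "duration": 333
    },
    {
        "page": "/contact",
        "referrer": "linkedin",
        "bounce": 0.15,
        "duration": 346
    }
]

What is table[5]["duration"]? 346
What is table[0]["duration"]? 180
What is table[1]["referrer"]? "email"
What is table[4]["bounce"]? 0.53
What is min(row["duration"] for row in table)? 180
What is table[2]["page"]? "/signup"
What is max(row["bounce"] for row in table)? 0.66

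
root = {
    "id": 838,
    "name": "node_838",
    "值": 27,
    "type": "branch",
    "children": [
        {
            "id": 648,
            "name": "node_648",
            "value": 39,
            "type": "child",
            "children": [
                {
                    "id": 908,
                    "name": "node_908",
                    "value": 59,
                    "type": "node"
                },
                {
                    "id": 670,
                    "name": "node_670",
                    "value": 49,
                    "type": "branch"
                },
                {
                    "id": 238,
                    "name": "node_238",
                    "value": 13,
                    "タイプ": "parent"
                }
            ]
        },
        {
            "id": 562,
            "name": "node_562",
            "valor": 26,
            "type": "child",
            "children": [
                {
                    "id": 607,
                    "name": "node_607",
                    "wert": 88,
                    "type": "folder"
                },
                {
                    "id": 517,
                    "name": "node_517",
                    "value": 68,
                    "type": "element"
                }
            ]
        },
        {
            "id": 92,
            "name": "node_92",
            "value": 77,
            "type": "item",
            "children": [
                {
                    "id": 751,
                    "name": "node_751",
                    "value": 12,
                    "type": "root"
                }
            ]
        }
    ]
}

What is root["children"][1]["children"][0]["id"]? 607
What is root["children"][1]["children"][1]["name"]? "node_517"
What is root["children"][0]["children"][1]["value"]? 49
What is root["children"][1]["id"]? 562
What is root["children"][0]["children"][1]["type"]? "branch"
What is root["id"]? 838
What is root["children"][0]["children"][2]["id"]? 238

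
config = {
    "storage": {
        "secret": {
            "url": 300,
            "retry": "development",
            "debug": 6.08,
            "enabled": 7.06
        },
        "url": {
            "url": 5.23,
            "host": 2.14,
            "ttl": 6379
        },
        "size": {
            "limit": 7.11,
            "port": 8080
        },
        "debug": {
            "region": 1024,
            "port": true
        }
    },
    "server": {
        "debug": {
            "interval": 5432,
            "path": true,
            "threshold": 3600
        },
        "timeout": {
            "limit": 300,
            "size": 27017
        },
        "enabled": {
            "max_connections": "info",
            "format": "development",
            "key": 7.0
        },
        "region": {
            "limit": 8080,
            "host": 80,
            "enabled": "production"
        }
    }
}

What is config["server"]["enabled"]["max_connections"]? "info"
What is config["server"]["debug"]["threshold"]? 3600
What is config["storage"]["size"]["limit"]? 7.11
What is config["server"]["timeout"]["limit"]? 300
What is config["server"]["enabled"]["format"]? "development"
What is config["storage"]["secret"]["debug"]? 6.08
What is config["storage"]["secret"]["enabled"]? 7.06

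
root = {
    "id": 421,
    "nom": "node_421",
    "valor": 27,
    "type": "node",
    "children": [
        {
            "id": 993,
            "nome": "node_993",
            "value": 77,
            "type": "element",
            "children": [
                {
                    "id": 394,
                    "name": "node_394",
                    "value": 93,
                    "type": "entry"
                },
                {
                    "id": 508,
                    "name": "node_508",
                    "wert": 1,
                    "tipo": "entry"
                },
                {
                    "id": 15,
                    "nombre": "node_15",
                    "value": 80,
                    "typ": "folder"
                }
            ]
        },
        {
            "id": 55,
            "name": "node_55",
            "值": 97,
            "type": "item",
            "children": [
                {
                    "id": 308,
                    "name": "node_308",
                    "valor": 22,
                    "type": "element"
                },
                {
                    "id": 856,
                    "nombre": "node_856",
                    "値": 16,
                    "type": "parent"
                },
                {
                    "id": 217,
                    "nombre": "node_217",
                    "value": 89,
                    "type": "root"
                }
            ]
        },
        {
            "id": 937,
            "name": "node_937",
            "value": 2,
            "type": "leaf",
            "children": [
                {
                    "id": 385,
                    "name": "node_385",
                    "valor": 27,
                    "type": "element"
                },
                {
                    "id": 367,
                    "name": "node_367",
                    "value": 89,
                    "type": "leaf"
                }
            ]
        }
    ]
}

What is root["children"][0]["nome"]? "node_993"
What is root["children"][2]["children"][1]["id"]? 367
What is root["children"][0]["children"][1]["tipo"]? "entry"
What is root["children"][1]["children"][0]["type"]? "element"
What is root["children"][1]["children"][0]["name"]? "node_308"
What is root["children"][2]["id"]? 937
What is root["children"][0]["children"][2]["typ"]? "folder"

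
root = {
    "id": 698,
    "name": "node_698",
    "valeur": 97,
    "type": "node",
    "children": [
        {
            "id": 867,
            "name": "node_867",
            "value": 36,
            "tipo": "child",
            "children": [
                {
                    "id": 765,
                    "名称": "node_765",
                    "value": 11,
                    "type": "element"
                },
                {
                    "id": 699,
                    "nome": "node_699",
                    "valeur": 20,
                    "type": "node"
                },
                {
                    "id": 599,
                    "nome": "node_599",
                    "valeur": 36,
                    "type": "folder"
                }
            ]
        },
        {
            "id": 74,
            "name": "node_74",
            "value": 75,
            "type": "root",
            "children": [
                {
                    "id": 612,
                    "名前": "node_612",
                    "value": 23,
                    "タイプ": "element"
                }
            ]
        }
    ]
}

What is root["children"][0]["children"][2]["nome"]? "node_599"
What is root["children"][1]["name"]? "node_74"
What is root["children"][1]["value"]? 75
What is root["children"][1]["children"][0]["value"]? 23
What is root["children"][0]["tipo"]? "child"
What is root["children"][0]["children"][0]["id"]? 765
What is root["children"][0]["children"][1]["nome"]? "node_699"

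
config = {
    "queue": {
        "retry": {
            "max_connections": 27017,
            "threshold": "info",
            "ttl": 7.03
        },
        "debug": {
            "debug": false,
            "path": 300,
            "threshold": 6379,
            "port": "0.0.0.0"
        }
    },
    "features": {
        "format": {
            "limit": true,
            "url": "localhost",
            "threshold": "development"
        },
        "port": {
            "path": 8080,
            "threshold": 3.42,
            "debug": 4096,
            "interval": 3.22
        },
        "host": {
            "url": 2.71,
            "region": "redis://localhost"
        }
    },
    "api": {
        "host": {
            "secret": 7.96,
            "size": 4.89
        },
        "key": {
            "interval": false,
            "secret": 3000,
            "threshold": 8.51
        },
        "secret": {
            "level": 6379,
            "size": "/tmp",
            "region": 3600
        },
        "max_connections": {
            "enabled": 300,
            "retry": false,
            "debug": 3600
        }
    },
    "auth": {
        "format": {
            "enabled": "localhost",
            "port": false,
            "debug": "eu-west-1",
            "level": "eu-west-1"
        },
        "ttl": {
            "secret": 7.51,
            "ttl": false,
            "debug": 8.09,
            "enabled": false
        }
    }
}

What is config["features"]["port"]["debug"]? 4096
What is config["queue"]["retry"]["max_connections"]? 27017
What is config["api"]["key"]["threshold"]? 8.51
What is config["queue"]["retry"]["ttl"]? 7.03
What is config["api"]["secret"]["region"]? 3600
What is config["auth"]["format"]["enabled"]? "localhost"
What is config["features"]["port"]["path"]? 8080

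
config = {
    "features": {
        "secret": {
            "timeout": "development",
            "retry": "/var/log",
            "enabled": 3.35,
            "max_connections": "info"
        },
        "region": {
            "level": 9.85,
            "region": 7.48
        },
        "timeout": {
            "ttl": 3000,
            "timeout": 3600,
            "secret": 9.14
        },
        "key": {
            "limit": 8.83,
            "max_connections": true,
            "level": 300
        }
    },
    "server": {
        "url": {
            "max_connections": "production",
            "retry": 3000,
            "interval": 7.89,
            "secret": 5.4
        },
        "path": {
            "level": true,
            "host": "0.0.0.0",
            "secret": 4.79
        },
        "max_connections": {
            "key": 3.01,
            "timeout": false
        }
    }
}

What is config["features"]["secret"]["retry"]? "/var/log"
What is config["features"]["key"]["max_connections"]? True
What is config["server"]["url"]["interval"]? 7.89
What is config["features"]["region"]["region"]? 7.48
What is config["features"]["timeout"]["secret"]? 9.14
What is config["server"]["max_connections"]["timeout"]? False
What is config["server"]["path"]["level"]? True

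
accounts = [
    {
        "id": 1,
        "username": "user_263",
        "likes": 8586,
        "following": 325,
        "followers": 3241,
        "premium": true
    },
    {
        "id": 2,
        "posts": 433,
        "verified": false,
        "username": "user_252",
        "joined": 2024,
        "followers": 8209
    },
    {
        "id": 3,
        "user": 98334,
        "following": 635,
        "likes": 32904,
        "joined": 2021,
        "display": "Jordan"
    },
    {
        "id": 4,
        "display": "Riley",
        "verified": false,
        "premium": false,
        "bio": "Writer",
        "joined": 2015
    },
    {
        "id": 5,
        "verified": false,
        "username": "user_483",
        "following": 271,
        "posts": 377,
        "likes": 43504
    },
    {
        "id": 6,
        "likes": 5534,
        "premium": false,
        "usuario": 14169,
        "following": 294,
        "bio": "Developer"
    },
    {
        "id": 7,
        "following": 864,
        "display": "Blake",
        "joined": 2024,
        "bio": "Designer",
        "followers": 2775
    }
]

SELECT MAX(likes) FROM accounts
43504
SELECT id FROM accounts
[1, 2, 3, 4, 5, 6, 7]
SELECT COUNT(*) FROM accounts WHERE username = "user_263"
1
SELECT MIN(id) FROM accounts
1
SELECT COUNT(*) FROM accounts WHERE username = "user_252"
1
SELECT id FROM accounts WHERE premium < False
[]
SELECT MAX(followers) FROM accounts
8209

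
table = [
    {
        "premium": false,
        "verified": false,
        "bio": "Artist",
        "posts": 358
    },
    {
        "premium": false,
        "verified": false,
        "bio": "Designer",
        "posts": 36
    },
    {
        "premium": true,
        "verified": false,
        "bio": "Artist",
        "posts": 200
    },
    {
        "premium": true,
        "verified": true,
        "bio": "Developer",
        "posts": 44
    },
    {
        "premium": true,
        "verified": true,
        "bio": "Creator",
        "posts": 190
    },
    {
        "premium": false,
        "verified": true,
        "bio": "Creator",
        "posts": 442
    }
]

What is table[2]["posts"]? 200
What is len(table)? 6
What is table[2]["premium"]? True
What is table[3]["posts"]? 44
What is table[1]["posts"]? 36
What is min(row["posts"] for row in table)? 36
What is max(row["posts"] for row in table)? 442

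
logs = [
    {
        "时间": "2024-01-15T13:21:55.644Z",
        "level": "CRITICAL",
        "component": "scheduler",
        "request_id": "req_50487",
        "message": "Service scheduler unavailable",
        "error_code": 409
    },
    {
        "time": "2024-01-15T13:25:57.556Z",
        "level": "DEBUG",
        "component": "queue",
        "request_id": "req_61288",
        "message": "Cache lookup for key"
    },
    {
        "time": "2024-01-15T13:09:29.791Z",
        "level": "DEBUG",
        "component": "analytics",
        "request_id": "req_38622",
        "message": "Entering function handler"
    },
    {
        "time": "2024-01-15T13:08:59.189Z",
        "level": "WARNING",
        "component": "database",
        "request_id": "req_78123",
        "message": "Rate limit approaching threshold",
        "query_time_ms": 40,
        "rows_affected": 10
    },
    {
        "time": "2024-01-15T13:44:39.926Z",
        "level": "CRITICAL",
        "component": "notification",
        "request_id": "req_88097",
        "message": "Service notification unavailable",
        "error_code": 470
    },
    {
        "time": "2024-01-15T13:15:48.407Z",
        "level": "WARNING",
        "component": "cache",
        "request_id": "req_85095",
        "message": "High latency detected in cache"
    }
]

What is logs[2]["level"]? "DEBUG"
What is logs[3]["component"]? "database"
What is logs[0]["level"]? "CRITICAL"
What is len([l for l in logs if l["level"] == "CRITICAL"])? 2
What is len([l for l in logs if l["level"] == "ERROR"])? 0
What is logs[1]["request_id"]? "req_61288"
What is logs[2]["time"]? "2024-01-15T13:09:29.791Z"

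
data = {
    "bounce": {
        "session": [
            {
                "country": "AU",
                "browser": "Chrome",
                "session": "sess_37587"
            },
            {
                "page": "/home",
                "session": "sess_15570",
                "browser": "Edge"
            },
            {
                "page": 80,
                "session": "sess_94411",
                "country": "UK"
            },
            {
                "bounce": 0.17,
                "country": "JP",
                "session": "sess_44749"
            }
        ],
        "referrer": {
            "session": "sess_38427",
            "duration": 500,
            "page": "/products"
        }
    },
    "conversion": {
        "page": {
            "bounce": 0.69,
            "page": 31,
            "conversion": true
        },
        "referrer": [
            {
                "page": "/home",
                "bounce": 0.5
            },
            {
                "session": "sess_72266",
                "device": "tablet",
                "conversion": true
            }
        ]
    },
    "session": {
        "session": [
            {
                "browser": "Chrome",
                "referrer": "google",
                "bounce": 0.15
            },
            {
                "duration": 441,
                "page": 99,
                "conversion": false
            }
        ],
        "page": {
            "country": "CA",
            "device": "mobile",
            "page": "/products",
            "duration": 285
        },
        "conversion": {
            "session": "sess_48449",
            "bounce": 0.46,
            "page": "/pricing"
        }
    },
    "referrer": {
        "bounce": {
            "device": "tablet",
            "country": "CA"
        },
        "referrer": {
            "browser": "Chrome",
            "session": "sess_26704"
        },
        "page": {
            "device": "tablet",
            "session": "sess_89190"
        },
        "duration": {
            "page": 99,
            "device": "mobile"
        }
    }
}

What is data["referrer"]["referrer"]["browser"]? "Chrome"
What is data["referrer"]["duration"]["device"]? "mobile"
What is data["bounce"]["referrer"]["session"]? "sess_38427"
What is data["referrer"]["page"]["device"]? "tablet"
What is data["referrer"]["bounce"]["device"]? "tablet"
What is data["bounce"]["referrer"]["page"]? "/products"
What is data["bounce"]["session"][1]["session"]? "sess_15570"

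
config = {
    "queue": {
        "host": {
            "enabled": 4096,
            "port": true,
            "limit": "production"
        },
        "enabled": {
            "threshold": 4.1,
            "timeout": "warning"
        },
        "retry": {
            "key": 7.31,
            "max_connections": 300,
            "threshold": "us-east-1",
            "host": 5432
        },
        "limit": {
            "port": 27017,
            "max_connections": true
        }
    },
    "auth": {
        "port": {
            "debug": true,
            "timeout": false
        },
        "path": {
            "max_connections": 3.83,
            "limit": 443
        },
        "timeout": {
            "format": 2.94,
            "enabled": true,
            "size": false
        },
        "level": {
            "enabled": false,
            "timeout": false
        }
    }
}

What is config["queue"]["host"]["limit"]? "production"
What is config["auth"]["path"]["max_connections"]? 3.83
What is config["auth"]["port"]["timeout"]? False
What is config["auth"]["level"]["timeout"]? False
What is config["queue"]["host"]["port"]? True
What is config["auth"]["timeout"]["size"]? False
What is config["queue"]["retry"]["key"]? 7.31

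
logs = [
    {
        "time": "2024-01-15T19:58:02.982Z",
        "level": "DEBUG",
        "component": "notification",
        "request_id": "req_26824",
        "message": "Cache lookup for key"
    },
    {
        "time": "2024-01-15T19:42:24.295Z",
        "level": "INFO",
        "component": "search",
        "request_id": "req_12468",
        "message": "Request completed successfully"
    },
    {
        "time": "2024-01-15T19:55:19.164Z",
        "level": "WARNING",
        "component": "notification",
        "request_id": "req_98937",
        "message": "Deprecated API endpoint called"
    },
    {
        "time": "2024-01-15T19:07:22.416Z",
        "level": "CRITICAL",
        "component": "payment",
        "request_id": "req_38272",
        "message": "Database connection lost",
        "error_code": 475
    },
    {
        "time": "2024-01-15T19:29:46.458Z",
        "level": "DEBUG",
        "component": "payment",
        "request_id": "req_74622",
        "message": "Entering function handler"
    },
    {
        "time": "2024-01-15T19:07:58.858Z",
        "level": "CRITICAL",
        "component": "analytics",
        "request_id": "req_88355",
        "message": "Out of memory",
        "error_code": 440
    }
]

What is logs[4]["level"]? "DEBUG"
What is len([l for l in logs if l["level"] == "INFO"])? 1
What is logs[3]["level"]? "CRITICAL"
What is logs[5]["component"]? "analytics"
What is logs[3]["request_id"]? "req_38272"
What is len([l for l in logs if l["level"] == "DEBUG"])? 2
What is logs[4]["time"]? "2024-01-15T19:29:46.458Z"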